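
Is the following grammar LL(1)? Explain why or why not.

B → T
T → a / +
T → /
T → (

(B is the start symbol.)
Yes, the grammar is LL(1).

A grammar is LL(1) if for each non-terminal N with multiple productions, the predict sets of those productions are pairwise disjoint, where PREDICT(N → α) = (FIRST(α) \ {ε}) ∪ (FOLLOW(N) if α ⇒* ε).

For T:
  PREDICT(T → a '/' '+') = { 'a' }
  PREDICT(T → '/') = { '/' }
  PREDICT(T → '(') = { '(' }
B has a single production, so nothing to check there.

All predict sets are disjoint. The grammar IS LL(1).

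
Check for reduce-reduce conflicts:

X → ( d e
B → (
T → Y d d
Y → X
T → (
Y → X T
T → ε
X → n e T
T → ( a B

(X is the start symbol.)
Augment with X' → X and build the canonical LR(0) collection (I0 = CLOSURE({[X' → . X]}), then GOTO on every symbol after a dot until no new states appear). It has 17 states:
  I0: { [X → . ( d e], [X → . n e T], [X' → . X] }  — shift
  I1: { [X → ( . d e] }  — shift
  I2: { [X' → X .] }  — accept
  I3: { [X → n . e T] }  — shift
  I4: { [T → . ( a B], [T → . (], [T → . Y d d], [T → .], [X → . ( d e], [X → . n e T], [X → n e . T], [Y → . X T], [Y → . X] }  — shift, reduce
  I5: { [T → ( . a B], [T → ( .], [X → ( . d e] }  — shift, reduce
  I6: { [X → n e T .] }  — reduce
  I7: { [T → . ( a B], [T → . (], [T → . Y d d], [T → .], [X → . ( d e], [X → . n e T], [Y → . X T], [Y → . X], [Y → X . T], [Y → X .] }  — shift, 2 reduces
  I8: { [T → Y . d d] }  — shift
  I9: { [T → Y d . d] }  — shift
  I10: { [T → Y d d .] }  — reduce
  I11: { [Y → X T .] }  — reduce
  I12: { [B → . (], [T → ( a . B] }  — shift
  I13: { [X → ( d . e] }  — shift
  I14: { [X → ( d e .] }  — reduce
  I15: { [B → ( .] }  — reduce
  I16: { [T → ( a B .] }  — reduce

I7 contains complete items [T → .], [Y → X .] — reduce-reduce conflict.

Answer: Yes — I7: [T → .] vs [Y → X .]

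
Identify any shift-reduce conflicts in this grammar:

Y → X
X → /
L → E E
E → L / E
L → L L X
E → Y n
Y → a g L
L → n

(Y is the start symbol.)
Augment with Y' → Y and build the canonical LR(0) collection (I0 = CLOSURE({[Y' → . Y]}), then GOTO on every symbol after a dot until no new states appear). It has 17 states:
  I0: { [X → . /], [Y → . X], [Y → . a g L], [Y' → . Y] }  — shift
  I1: { [X → / .] }  — reduce
  I2: { [Y → X .] }  — reduce
  I3: { [Y' → Y .] }  — accept
  I4: { [Y → a . g L] }  — shift
  I5: { [E → . L / E], [E → . Y n], [L → . E E], [L → . L L X], [L → . n], [X → . /], [Y → . X], [Y → . a g L], [Y → a g . L] }  — shift
  I6: { [E → . L / E], [E → . Y n], [L → . E E], [L → . L L X], [L → . n], [L → E . E], [X → . /], [Y → . X], [Y → . a g L] }  — shift
  I7: { [E → . L / E], [E → . Y n], [E → L . / E], [L → . E E], [L → . L L X], [L → . n], [L → L . L X], [X → . /], [Y → . X], [Y → . a g L], [Y → a g L .] }  — shift, reduce
  I8: { [E → Y . n] }  — shift
  I9: { [L → n .] }  — reduce
  I10: { [E → Y n .] }  — reduce
  I11: { [E → . L / E], [E → . Y n], [E → L / . E], [L → . E E], [L → . L L X], [L → . n], [X → . /], [X → / .], [Y → . X], [Y → . a g L] }  — shift, reduce
  I12: { [E → . L / E], [E → . Y n], [E → L . / E], [L → . E E], [L → . L L X], [L → . n], [L → L . L X], [L → L L . X], [X → . /], [Y → . X], [Y → . a g L] }  — shift
  I13: { [L → L L X .], [Y → X .] }  — 2 reduces
  I14: { [E → . L / E], [E → . Y n], [E → L / E .], [L → . E E], [L → . L L X], [L → . n], [L → E . E], [X → . /], [Y → . X], [Y → . a g L] }  — shift, reduce
  I15: { [E → . L / E], [E → . Y n], [E → L . / E], [L → . E E], [L → . L L X], [L → . n], [L → L . L X], [X → . /], [Y → . X], [Y → . a g L] }  — shift
  I16: { [E → . L / E], [E → . Y n], [L → . E E], [L → . L L X], [L → . n], [L → E . E], [L → E E .], [X → . /], [Y → . X], [Y → . a g L] }  — shift, reduce

I7 contains reduce item [Y → a g L .] and shift items [E → L . / E], [L → . n], [X → . /], [Y → . a g L] — shift-reduce conflict.
I11 contains reduce item [X → / .] and shift items [L → . n], [X → . /], [Y → . a g L] — shift-reduce conflict.
I14 contains reduce item [E → L / E .] and shift items [L → . n], [X → . /], [Y → . a g L] — shift-reduce conflict.
I16 contains reduce item [L → E E .] and shift items [L → . n], [X → . /], [Y → . a g L] — shift-reduce conflict.

Answer: Yes — I7: [Y → a g L .] vs [E → L . / E]; I11: [X → / .] vs [L → . n]; I14: [E → L / E .] vs [L → . n]; I16: [L → E E .] vs [L → . n]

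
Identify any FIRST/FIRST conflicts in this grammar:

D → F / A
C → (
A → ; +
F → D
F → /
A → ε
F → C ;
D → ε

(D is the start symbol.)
Yes. F → D / F → '/' on { '/' }; F → D / F → C ';' on { '(' }

A FIRST/FIRST conflict occurs when two productions N → α and N → β for the same non-terminal have FIRST(α) ∩ FIRST(β) ≠ ∅ (with ε ∈ FIRST of a nullable right-hand side, so two nullable alternatives also conflict).

FIRST sets of the non-terminals at (or reachable through a nullable prefix from) the front of some alternative:
  FIRST(F) = { '(', '/', ε }
  FIRST(D) = { '(', '/', ε }
  FIRST(C) = { '(' }

Productions for D:
  D → F / A: FIRST = { '(', '/' }
  D → ε: FIRST = { ε }
Productions for A:
  A → ; +: FIRST = { ';' }
  A → ε: FIRST = { ε }
Productions for F:
  F → D: FIRST = { '(', '/', ε }
  F → /: FIRST = { '/' }
  F → C ;: FIRST = { '(' }
C has only one production, so no FIRST/FIRST conflict is possible there.

Conflict for F: F → D and F → /
  Overlap: { '/' }
Conflict for F: F → D and F → C ;
  Overlap: { '(' }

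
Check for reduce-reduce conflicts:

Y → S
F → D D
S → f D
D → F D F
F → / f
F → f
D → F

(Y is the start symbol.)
Yes — I10: [D → F .] vs [D → F D F .]

Augment with Y' → Y and build the canonical LR(0) collection (I0 = CLOSURE({[Y' → . Y]}), then GOTO on every symbol after a dot until no new states appear). It has 12 states:
  I0: { [S → . f D], [Y → . S], [Y' → . Y] }  — shift
  I1: { [Y → S .] }  — reduce
  I2: { [Y' → Y .] }  — accept
  I3: { [D → . F D F], [D → . F], [F → . / f], [F → . D D], [F → . f], [S → f . D] }  — shift
  I4: { [F → / . f] }  — shift
  I5: { [D → . F D F], [D → . F], [F → . / f], [F → . D D], [F → . f], [F → D . D], [S → f D .] }  — shift, reduce
  I6: { [D → . F D F], [D → . F], [D → F . D F], [D → F .], [F → . / f], [F → . D D], [F → . f] }  — shift, reduce
  I7: { [F → f .] }  — reduce
  I8: { [D → . F D F], [D → . F], [D → F D . F], [F → . / f], [F → . D D], [F → . f], [F → D . D] }  — shift
  I9: { [D → . F D F], [D → . F], [F → . / f], [F → . D D], [F → . f], [F → D . D], [F → D D .] }  — shift, reduce
  I10: { [D → . F D F], [D → . F], [D → F . D F], [D → F .], [D → F D F .], [F → . / f], [F → . D D], [F → . f] }  — shift, 2 reduces
  I11: { [F → / f .] }  — reduce

I10 contains complete items [D → F .], [D → F D F .] — reduce-reduce conflict.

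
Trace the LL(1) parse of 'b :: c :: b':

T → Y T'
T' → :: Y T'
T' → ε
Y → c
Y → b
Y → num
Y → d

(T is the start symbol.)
Stack is shown with the top on the left.

Stack      Input          Action
--------------------------------
T $        b :: c :: b $  output T → Y T'
Y T' $     b :: c :: b $  output Y → b
b T' $     b :: c :: b $  match 'b'
T' $       :: c :: b $    output T' → :: Y T'
:: Y T' $  :: c :: b $    match '::'
Y T' $     c :: b $       output Y → c
c T' $     c :: b $       match 'c'
T' $       :: b $         output T' → :: Y T'
:: Y T' $  :: b $         match '::'
Y T' $     b $            output Y → b
b T' $     b $            match 'b'
T' $       $              output T' → ε
$          $              accept

The string is accepted.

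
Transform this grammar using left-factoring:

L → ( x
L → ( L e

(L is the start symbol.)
Left-factoring transforms A → αβ₁ | αβ₂ into A → αA' and A' → β₁ | β₂
(α is the longest common prefix among the alternatives). Repeat until
no nonterminal has two alternatives with a common prefix.

Round 1: L has alternatives sharing prefix '('. Introduce L': L → ( L'
  Add: L' → x
  Add: L' → L e

No remaining common prefixes — done.

Resulting grammar:
L → ( L'
L' → x
L' → L e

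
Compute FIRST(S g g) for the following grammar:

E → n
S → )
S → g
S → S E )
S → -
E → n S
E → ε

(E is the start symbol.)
{ ')', '-', 'g' }

FIRST sets of the non-terminals involved (from the grammar, by fixed-point iteration):
  FIRST(S) = { ')', '-', 'g' }

To compute FIRST(S g g), process the symbols left to right:
Symbol S is a non-terminal. Add FIRST(S) \ {ε} = { ')', '-', 'g' }
S is not nullable (ε ∉ FIRST(S)), so stop here.
FIRST(S g g) = { ')', '-', 'g' }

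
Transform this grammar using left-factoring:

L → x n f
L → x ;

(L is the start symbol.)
Left-factoring transforms A → αβ₁ | αβ₂ into A → αA' and A' → β₁ | β₂
(α is the longest common prefix among the alternatives). Repeat until
no nonterminal has two alternatives with a common prefix.

Round 1: L has alternatives sharing prefix 'x'. Introduce L': L → x L'
  Add: L' → n f
  Add: L' → ;

No remaining common prefixes — done.

Resulting grammar:
L → x L'
L' → n f
L' → ;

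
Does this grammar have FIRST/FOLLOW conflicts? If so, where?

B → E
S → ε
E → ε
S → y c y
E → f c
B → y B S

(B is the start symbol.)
Yes. B → y B S with FOLLOW(B) on { 'y' }; S → y c y with FOLLOW(S) on { 'y' }

A FIRST/FOLLOW conflict occurs when a non-terminal N has a nullable alternative N → β (β ⇒* ε) and another alternative N → α with FIRST(α) ∩ FOLLOW(N) ≠ ∅: on such a lookahead the parser cannot decide between expanding α and letting N vanish via β.

Nullable non-terminals: B, E, S.
FIRST sets used below: FIRST(E) = { 'f', ε }

B: nullable alternative(s) B → E; FOLLOW(B) = { $, 'y' }
  B → E: FIRST \ {ε} = { 'f' } — this is the only nullable alternative, skip
  B → y B S: FIRST \ {ε} = { 'y' } — overlaps FOLLOW(B) on { 'y' }: CONFLICT

E: nullable alternative(s) E → ε; FOLLOW(E) = { $, 'y' }
  E → ε: FIRST \ {ε} = { } — this is the only nullable alternative, skip
  E → f c: FIRST \ {ε} = { 'f' } — disjoint from FOLLOW(E)

S: nullable alternative(s) S → ε; FOLLOW(S) = { $, 'y' }
  S → ε: FIRST \ {ε} = { } — this is the only nullable alternative, skip
  S → y c y: FIRST \ {ε} = { 'y' } — overlaps FOLLOW(S) on { 'y' }: CONFLICT

So the grammar has 2 FIRST/FOLLOW conflicts (marked CONFLICT above).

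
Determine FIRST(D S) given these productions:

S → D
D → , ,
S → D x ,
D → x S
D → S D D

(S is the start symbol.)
FIRST sets of the non-terminals involved (from the grammar, by fixed-point iteration):
  FIRST(D) = { ',', 'x' }

To compute FIRST(D S), process the symbols left to right:
Symbol D is a non-terminal. Add FIRST(D) \ {ε} = { ',', 'x' }
D is not nullable (ε ∉ FIRST(D)), so stop here.
FIRST(D S) = { ',', 'x' }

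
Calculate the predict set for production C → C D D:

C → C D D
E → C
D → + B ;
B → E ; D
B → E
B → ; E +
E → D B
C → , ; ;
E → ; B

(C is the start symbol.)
PREDICT(C → C D D) = (FIRST(RHS) \ {ε}) ∪ (FOLLOW(C) if ε ∈ FIRST(RHS), i.e. RHS ⇒* ε)
FIRST(C) = { ',' }
FIRST(C D D) = { ',' }
ε ∉ FIRST(C D D), so FOLLOW(C) is not added.
PREDICT(C → C D D) = { ',' }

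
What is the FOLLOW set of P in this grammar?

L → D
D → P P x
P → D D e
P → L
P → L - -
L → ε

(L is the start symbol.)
To compute FOLLOW(P), find every occurrence of P on a right-hand side N → α P β: add FIRST(β) \ {ε}, and if β is empty or nullable also add FOLLOW(N). Iterate to a fixed point.

In D → P P x: P is followed by P x, add FIRST(P x) \ {ε} = { '-', 'x' }
In D → P P x: P is followed by x, add FIRST(x) \ {ε} = { 'x' }

Taking the union: FOLLOW(P) = { '-', 'x' }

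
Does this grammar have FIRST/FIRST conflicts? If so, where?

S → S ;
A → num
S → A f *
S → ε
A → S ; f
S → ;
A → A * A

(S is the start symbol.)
Yes. S → S ';' / S → A f '*' on { ';', 'num' }; S → S ';' / S → ';' on { ';' }; S → A f '*' / S → ';' on { ';' }; A → num / A → S ';' f on { 'num' }; A → num / A → A '*' A on { 'num' }; A → S ';' f / A → A '*' A on { ';', 'num' }

A FIRST/FIRST conflict occurs when two productions N → α and N → β for the same non-terminal have FIRST(α) ∩ FIRST(β) ≠ ∅ (with ε ∈ FIRST of a nullable right-hand side, so two nullable alternatives also conflict).

FIRST sets of the non-terminals at (or reachable through a nullable prefix from) the front of some alternative:
  FIRST(S) = { ';', 'num', ε }
  FIRST(A) = { ';', 'num' }

Productions for S:
  S → S ;: FIRST = { ';', 'num' }
  S → A f *: FIRST = { ';', 'num' }
  S → ε: FIRST = { ε }
  S → ;: FIRST = { ';' }
Productions for A:
  A → num: FIRST = { 'num' }
  A → S ; f: FIRST = { ';', 'num' }
  A → A * A: FIRST = { ';', 'num' }

Conflict for S: S → S ; and S → A f *
  Overlap: { ';', 'num' }
Conflict for S: S → S ; and S → ;
  Overlap: { ';' }
Conflict for S: S → A f * and S → ;
  Overlap: { ';' }
Conflict for A: A → num and A → S ; f
  Overlap: { 'num' }
Conflict for A: A → num and A → A * A
  Overlap: { 'num' }
Conflict for A: A → S ; f and A → A * A
  Overlap: { ';', 'num' }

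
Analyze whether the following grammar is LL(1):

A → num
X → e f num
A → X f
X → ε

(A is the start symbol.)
A grammar is LL(1) if for each non-terminal N with multiple productions, the predict sets of those productions are pairwise disjoint, where PREDICT(N → α) = (FIRST(α) \ {ε}) ∪ (FOLLOW(N) if α ⇒* ε).

Relevant sets:
  FIRST(X) = { 'e', ε }
  FOLLOW(X) = { 'f' }

For A:
  PREDICT(A → num) = { 'num' }
  PREDICT(A → X f) = { 'e', 'f' }
For X:
  PREDICT(X → e f num) = { 'e' }
  PREDICT(X → ε) = { 'f' }

All predict sets are disjoint. The grammar IS LL(1).

Answer: Yes, the grammar is LL(1).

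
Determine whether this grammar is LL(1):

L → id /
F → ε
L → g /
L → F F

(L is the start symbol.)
Yes, the grammar is LL(1).

Relevant sets:
  FIRST(F) = { ε }
  FOLLOW(L) = { $ }

For L:
  PREDICT(L → id '/') = { 'id' }
  PREDICT(L → g '/') = { 'g' }
  PREDICT(L → F F) = { $ }
F has a single production, so nothing to check there.

All predict sets are disjoint. The grammar IS LL(1).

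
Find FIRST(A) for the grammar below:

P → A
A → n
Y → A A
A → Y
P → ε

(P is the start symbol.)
{ 'n' }

To compute FIRST(A), examine every production with A on the left-hand side, reading each right-hand side left to right until a non-nullable symbol is reached.

FIRST sets of the other non-terminals involved (by the same procedure, iterated to a fixed point):
  FIRST(Y) = { 'n' }

From A → n:
  - n is a terminal: add 'n' and stop
From A → Y:
  - Y is a non-terminal: add FIRST(Y) \ {ε} = { 'n' }
    Y is not nullable, so stop

Collecting: FIRST(A) = { 'n' }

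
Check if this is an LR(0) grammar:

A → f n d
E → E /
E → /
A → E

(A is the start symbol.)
Augment with A' → A and build the canonical LR(0) collection (I0 = CLOSURE({[A' → . A]}), then GOTO on every symbol after a dot until no new states appear). It has 8 states:
  I0: { [A → . E], [A → . f n d], [A' → . A], [E → . /], [E → . E /] }  — shift
  I1: { [E → / .] }  — reduce
  I2: { [A' → A .] }  — accept
  I3: { [A → E .], [E → E . /] }  — shift, reduce
  I4: { [A → f . n d] }  — shift
  I5: { [A → f n . d] }  — shift
  I6: { [A → f n d .] }  — reduce
  I7: { [E → E / .] }  — reduce

Conflict in state I3:
  Shift-reduce conflict between [A → E .] and [E → E . /]
So the grammar is NOT LR(0).

Answer: No. Shift-reduce conflict between [A → E .] and [E → E . /]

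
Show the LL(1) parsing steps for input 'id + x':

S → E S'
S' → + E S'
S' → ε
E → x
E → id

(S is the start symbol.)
LL(1) parsing maintains a stack (initially the start symbol over $) and the input. At each step: if the stack top is a terminal, match it against the current input token; if it is a non-terminal N, replace it with the RHS of M[N, lookahead] (the unique production whose predict set contains the lookahead).

Stack is shown with the top on the left.

Stack     Input     Action
--------------------------
S $       id + x $  output S → E S'
E S' $    id + x $  output E → id
id S' $   id + x $  match 'id'
S' $      + x $     output S' → + E S'
+ E S' $  + x $     match '+'
E S' $    x $       output E → x
x S' $    x $       match 'x'
S' $      $         output S' → ε
$         $         accept

The string is accepted.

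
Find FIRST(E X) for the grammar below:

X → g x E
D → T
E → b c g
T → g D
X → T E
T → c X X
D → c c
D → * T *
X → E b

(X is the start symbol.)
FIRST sets of the non-terminals involved (from the grammar, by fixed-point iteration):
  FIRST(E) = { 'b' }

To compute FIRST(E X), process the symbols left to right:
Symbol E is a non-terminal. Add FIRST(E) \ {ε} = { 'b' }
E is not nullable (ε ∉ FIRST(E)), so stop here.
FIRST(E X) = { 'b' }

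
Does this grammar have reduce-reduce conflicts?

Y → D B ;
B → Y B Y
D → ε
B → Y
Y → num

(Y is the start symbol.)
Augment with Y' → Y and build the canonical LR(0) collection (I0 = CLOSURE({[Y' → . Y]}), then GOTO on every symbol after a dot until no new states appear). It has 9 states:
  I0: { [D → .], [Y → . D B ;], [Y → . num], [Y' → . Y] }  — shift, reduce
  I1: { [B → . Y B Y], [B → . Y], [D → .], [Y → . D B ;], [Y → . num], [Y → D . B ;] }  — shift, reduce
  I2: { [Y' → Y .] }  — accept
  I3: { [Y → num .] }  — reduce
  I4: { [Y → D B . ;] }  — shift
  I5: { [B → . Y B Y], [B → . Y], [B → Y . B Y], [B → Y .], [D → .], [Y → . D B ;], [Y → . num] }  — shift, 2 reduces
  I6: { [B → Y B . Y], [D → .], [Y → . D B ;], [Y → . num] }  — shift, reduce
  I7: { [B → Y B Y .] }  — reduce
  I8: { [Y → D B ; .] }  — reduce

I5 contains complete items [B → Y .], [D → .] — reduce-reduce conflict.

Answer: Yes — I5: [B → Y .] vs [D → .]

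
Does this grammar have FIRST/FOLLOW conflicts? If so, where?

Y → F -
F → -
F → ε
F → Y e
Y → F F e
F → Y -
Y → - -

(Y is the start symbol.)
A FIRST/FOLLOW conflict occurs when a non-terminal N has a nullable alternative N → β (β ⇒* ε) and another alternative N → α with FIRST(α) ∩ FOLLOW(N) ≠ ∅: on such a lookahead the parser cannot decide between expanding α and letting N vanish via β.

Nullable non-terminals: F.
FIRST sets used below: FIRST(Y) = { '-', 'e' }

F: nullable alternative(s) F → ε; FOLLOW(F) = { '-', 'e' }
  F → -: FIRST \ {ε} = { '-' } — overlaps FOLLOW(F) on { '-' }: CONFLICT
  F → ε: FIRST \ {ε} = { } — this is the only nullable alternative, skip
  F → Y e: FIRST \ {ε} = { '-', 'e' } — overlaps FOLLOW(F) on { '-', 'e' }: CONFLICT
  F → Y -: FIRST \ {ε} = { '-', 'e' } — overlaps FOLLOW(F) on { '-', 'e' }: CONFLICT

Y has no nullable alternative, so no FIRST/FOLLOW check is needed there.

So the grammar has 3 FIRST/FOLLOW conflicts (marked CONFLICT above).

Answer: Yes. F → '-' with FOLLOW(F) on { '-' }; F → Y e with FOLLOW(F) on { '-', 'e' }; F → Y '-' with FOLLOW(F) on { '-', 'e' }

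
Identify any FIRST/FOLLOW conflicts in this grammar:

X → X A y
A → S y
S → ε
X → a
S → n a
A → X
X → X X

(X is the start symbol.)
Nullable non-terminals: S.

S: nullable alternative(s) S → ε; FOLLOW(S) = { 'y' }
  S → ε: FIRST \ {ε} = { } — this is the only nullable alternative, skip
  S → n a: FIRST \ {ε} = { 'n' } — disjoint from FOLLOW(S)

A, X have no nullable alternative, so no FIRST/FOLLOW check is needed there.

No FIRST/FOLLOW conflicts found.

Answer: No FIRST/FOLLOW conflicts.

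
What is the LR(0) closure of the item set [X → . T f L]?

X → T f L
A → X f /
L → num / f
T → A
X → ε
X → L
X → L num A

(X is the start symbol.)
To compute CLOSURE, for each item [A → α.Bβ] where B is a non-terminal, add [B → .γ] for all productions B → γ; repeat for the newly added items until nothing changes.

Start with: [X → . T f L]
  [X → . T f L] has the dot before T: add [T → . A]
  [T → . A] has the dot before A: add [A → . X f /]
  [A → . X f /] has the dot before X: add [X → .], [X → . L], [X → . L num A]
  [X → . L] has the dot before L: add [L → . num / f]
No further items can be added.

CLOSURE = { [A → . X f /], [L → . num / f], [T → . A], [X → . L num A], [X → . L], [X → . T f L], [X → .] }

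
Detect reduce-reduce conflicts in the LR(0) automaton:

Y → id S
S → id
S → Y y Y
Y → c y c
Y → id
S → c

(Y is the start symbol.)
Yes — I7: [S → id .] vs [Y → id .]

A reduce-reduce conflict occurs when an LR(0) state has two complete items [A → α .] and [B → β .] — both call for a reduction, and with no lookahead the parser cannot choose between them.

Augment with Y' → Y and build the canonical LR(0) collection (I0 = CLOSURE({[Y' → . Y]}), then GOTO on every symbol after a dot until no new states appear). It has 12 states:
  I0: { [Y → . c y c], [Y → . id S], [Y → . id], [Y' → . Y] }  — shift
  I1: { [Y' → Y .] }  — accept
  I2: { [Y → c . y c] }  — shift
  I3: { [S → . Y y Y], [S → . c], [S → . id], [Y → . c y c], [Y → . id S], [Y → . id], [Y → id . S], [Y → id .] }  — shift, reduce
  I4: { [Y → id S .] }  — reduce
  I5: { [S → Y . y Y] }  — shift
  I6: { [S → c .], [Y → c . y c] }  — shift, reduce
  I7: { [S → . Y y Y], [S → . c], [S → . id], [S → id .], [Y → . c y c], [Y → . id S], [Y → . id], [Y → id . S], [Y → id .] }  — shift, 2 reduces
  I8: { [Y → c y . c] }  — shift
  I9: { [Y → c y c .] }  — reduce
  I10: { [S → Y y . Y], [Y → . c y c], [Y → . id S], [Y → . id] }  — shift
  I11: { [S → Y y Y .] }  — reduce

I7 contains complete items [S → id .], [Y → id .] — reduce-reduce conflict.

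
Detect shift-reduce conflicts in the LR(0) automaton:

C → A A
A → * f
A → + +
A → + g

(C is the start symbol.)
No shift-reduce conflicts

A shift-reduce conflict occurs when an LR(0) state has both:
  - a complete (reduce) item [A → α .] (dot at the end), and
  - a shift item [B → β . c γ] (dot before a terminal).

Augment with C' → C and build the canonical LR(0) collection (I0 = CLOSURE({[C' → . C]}), then GOTO on every symbol after a dot until no new states appear). It has 9 states:
  I0: { [A → . * f], [A → . + +], [A → . + g], [C → . A A], [C' → . C] }  — shift
  I1: { [A → * . f] }  — shift
  I2: { [A → + . +], [A → + . g] }  — shift
  I3: { [A → . * f], [A → . + +], [A → . + g], [C → A . A] }  — shift
  I4: { [C' → C .] }  — accept
  I5: { [C → A A .] }  — reduce
  I6: { [A → + + .] }  — reduce
  I7: { [A → + g .] }  — reduce
  I8: { [A → * f .] }  — reduce

No state contains both a complete item and a shift item.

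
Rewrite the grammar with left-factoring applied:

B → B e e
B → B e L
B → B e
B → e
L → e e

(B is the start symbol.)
B → B e B'
B' → e
B' → L
B' → ε
B → e
L → e e

Left-factoring transforms A → αβ₁ | αβ₂ into A → αA' and A' → β₁ | β₂
(α is the longest common prefix among the alternatives). Repeat until
no nonterminal has two alternatives with a common prefix.

Round 1: B has alternatives sharing prefix 'B e'. Introduce B': B → B e B'
  Add: B' → e
  Add: B' → L
  Add: B' → ε

No remaining common prefixes — done.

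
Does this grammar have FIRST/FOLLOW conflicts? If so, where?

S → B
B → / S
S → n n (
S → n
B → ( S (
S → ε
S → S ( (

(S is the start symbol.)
A FIRST/FOLLOW conflict occurs when a non-terminal N has a nullable alternative N → β (β ⇒* ε) and another alternative N → α with FIRST(α) ∩ FOLLOW(N) ≠ ∅: on such a lookahead the parser cannot decide between expanding α and letting N vanish via β.

Nullable non-terminals: S.
FIRST sets used below: FIRST(B) = { '(', '/' }, FIRST(S) = { '(', '/', 'n', ε }

S: nullable alternative(s) S → ε; FOLLOW(S) = { $, '(' }
  S → B: FIRST \ {ε} = { '(', '/' } — overlaps FOLLOW(S) on { '(' }: CONFLICT
  S → n n (: FIRST \ {ε} = { 'n' } — disjoint from FOLLOW(S)
  S → n: FIRST \ {ε} = { 'n' } — disjoint from FOLLOW(S)
  S → ε: FIRST \ {ε} = { } — this is the only nullable alternative, skip
  S → S ( (: FIRST \ {ε} = { '(', '/', 'n' } — overlaps FOLLOW(S) on { '(' }: CONFLICT

B has no nullable alternative, so no FIRST/FOLLOW check is needed there.

So the grammar has 2 FIRST/FOLLOW conflicts (marked CONFLICT above).

Answer: Yes. S → B with FOLLOW(S) on { '(' }; S → S '(' '(' with FOLLOW(S) on { '(' }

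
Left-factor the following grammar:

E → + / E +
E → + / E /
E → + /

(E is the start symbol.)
Left-factoring transforms A → αβ₁ | αβ₂ into A → αA' and A' → β₁ | β₂
(α is the longest common prefix among the alternatives). Repeat until
no nonterminal has two alternatives with a common prefix.

Round 1: E has alternatives sharing prefix '+ /'. Introduce E': E → + / E'
  Add: E' → E +
  Add: E' → E /
  Add: E' → ε

Round 2: E' has alternatives sharing prefix 'E'. Introduce E'': E' → E E''
  Add: E'' → +
  Add: E'' → /

No remaining common prefixes — done.

Resulting grammar:
E → + / E'
E' → E E''
E'' → +
E'' → /
E' → ε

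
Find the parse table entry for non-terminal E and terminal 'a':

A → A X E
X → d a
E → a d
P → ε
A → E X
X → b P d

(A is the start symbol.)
E → a d

To find M[E, 'a'], we find productions for E where 'a' is in the predict set (PREDICT(N → α) = (FIRST(α) \ {ε}) ∪ (FOLLOW(N) if α ⇒* ε)).

E → a d: PREDICT = { 'a' }
  'a' is in predict set, so this production goes in M[E, 'a']

M[E, 'a'] = E → a d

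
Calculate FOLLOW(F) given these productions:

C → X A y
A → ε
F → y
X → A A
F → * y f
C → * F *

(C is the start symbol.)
In C → * F *: F is followed by '*', add FIRST('*') \ {ε} = { '*' }

Taking the union: FOLLOW(F) = { '*' }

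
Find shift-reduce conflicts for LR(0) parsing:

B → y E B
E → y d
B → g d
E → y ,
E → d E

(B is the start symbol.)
No shift-reduce conflicts

A shift-reduce conflict occurs when an LR(0) state has both:
  - a complete (reduce) item [A → α .] (dot at the end), and
  - a shift item [B → β . c γ] (dot before a terminal).

Augment with B' → B and build the canonical LR(0) collection (I0 = CLOSURE({[B' → . B]}), then GOTO on every symbol after a dot until no new states appear). It has 12 states:
  I0: { [B → . g d], [B → . y E B], [B' → . B] }  — shift
  I1: { [B' → B .] }  — accept
  I2: { [B → g . d] }  — shift
  I3: { [B → y . E B], [E → . d E], [E → . y ,], [E → . y d] }  — shift
  I4: { [B → . g d], [B → . y E B], [B → y E . B] }  — shift
  I5: { [E → . d E], [E → . y ,], [E → . y d], [E → d . E] }  — shift
  I6: { [E → y . ,], [E → y . d] }  — shift
  I7: { [E → y , .] }  — reduce
  I8: { [E → y d .] }  — reduce
  I9: { [E → d E .] }  — reduce
  I10: { [B → y E B .] }  — reduce
  I11: { [B → g d .] }  — reduce

No state contains both a complete item and a shift item.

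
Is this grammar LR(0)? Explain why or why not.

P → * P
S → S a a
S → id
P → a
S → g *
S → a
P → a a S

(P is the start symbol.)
A grammar is LR(0) if no state in the canonical LR(0) collection has:
  - both a shift item (dot before a terminal) and a complete item (shift-reduce conflict), or
  - two or more complete items (reduce-reduce conflict; the accept item [P' → P .] counts as a complete item here).

Augment with P' → P and build the canonical LR(0) collection (I0 = CLOSURE({[P' → . P]}), then GOTO on every symbol after a dot until no new states appear). It has 13 states:
  I0: { [P → . * P], [P → . a a S], [P → . a], [P' → . P] }  — shift
  I1: { [P → * . P], [P → . * P], [P → . a a S], [P → . a] }  — shift
  I2: { [P' → P .] }  — accept
  I3: { [P → a . a S], [P → a .] }  — shift, reduce
  I4: { [P → a a . S], [S → . S a a], [S → . a], [S → . g *], [S → . id] }  — shift
  I5: { [P → a a S .], [S → S . a a] }  — shift, reduce
  I6: { [S → a .] }  — reduce
  I7: { [S → g . *] }  — shift
  I8: { [S → id .] }  — reduce
  I9: { [S → g * .] }  — reduce
  I10: { [S → S a . a] }  — shift
  I11: { [S → S a a .] }  — reduce
  I12: { [P → * P .] }  — reduce

Conflict in state I3:
  Shift-reduce conflict between [P → a .] and [P → a . a S]
So the grammar is NOT LR(0).

Answer: No. Shift-reduce conflict between [P → a .] and [P → a . a S]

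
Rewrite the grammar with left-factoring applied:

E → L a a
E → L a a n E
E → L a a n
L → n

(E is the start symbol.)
E → L a a E'
E' → ε
E' → n E''
E'' → E
E'' → ε
L → n

Left-factoring transforms A → αβ₁ | αβ₂ into A → αA' and A' → β₁ | β₂
(α is the longest common prefix among the alternatives). Repeat until
no nonterminal has two alternatives with a common prefix.

Round 1: E has alternatives sharing prefix 'L a a'. Introduce E': E → L a a E'
  Add: E' → ε
  Add: E' → n E
  Add: E' → n

Round 2: E' has alternatives sharing prefix 'n'. Introduce E'': E' → n E''
  Add: E'' → E
  Add: E'' → ε

No remaining common prefixes — done.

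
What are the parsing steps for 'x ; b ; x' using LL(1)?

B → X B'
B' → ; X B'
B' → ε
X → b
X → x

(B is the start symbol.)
LL(1) parsing maintains a stack (initially the start symbol over $) and the input. At each step: if the stack top is a terminal, match it against the current input token; if it is a non-terminal N, replace it with the RHS of M[N, lookahead] (the unique production whose predict set contains the lookahead).

Stack is shown with the top on the left.

Stack     Input        Action
-----------------------------
B $       x ; b ; x $  output B → X B'
X B' $    x ; b ; x $  output X → x
x B' $    x ; b ; x $  match 'x'
B' $      ; b ; x $    output B' → ; X B'
; X B' $  ; b ; x $    match ';'
X B' $    b ; x $      output X → b
b B' $    b ; x $      match 'b'
B' $      ; x $        output B' → ; X B'
; X B' $  ; x $        match ';'
X B' $    x $          output X → x
x B' $    x $          match 'x'
B' $      $            output B' → ε
$         $            accept

The string is accepted.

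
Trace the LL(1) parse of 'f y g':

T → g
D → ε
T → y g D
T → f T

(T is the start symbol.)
Stack is shown with the top on the left.

Stack    Input    Action
------------------------
T $      f y g $  output T → f T
f T $    f y g $  match 'f'
T $      y g $    output T → y g D
y g D $  y g $    match 'y'
g D $    g $      match 'g'
D $      $        output D → ε
$        $        accept

The string is accepted.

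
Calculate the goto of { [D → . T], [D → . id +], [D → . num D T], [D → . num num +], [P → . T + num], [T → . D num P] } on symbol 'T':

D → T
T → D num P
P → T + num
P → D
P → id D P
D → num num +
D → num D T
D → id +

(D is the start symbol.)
GOTO(I, 'T') = CLOSURE({ [A → αX.β] : [A → α.Xβ] ∈ I, X = 'T' })

Items with dot before 'T', with the dot advanced:
  [D → . T] → [D → T .]
  [P → . T + num] → [P → T . + num]
Closure adds nothing (no advanced item has the dot before a non-terminal).

GOTO = { [D → T .], [P → T . + num] }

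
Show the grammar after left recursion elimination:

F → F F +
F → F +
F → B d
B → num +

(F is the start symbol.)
F is directly left-recursive. The standard transformation for
  A → A α₁ | ... | A α_m | β₁ | ... | β_n
is
  A  → β₁ A' | ... | β_n A'
  A' → α₁ A' | ... | α_m A' | ε

F → B d becomes F → B d F'
F → F F + becomes F' → F + F'
F → F + becomes F' → + F'
Add F' → ε

Productions for other non-terminals are unchanged:
  B → num +

Resulting grammar:
F → B d F'
F' → F + F'
F' → + F'
F' → ε
B → num +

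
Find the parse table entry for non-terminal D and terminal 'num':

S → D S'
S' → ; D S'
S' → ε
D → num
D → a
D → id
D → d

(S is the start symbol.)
D → num

To find M[D, 'num'], we find productions for D where 'num' is in the predict set (PREDICT(N → α) = (FIRST(α) \ {ε}) ∪ (FOLLOW(N) if α ⇒* ε)).

D → num: PREDICT = { 'num' }
  'num' is in predict set, so this production goes in M[D, 'num']
D → a: PREDICT = { 'a' }
D → id: PREDICT = { 'id' }
D → d: PREDICT = { 'd' }

M[D, 'num'] = D → num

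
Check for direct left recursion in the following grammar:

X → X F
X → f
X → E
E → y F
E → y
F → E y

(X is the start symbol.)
Yes, X is left-recursive

X → X F: LEFT RECURSIVE (starts with X)
X → f: starts with f
X → E: starts with E
E → y F: starts with y
E → y: starts with y
F → E y: starts with E

The grammar has direct left recursion on: X.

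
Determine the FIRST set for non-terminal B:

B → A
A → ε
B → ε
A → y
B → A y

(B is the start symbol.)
To compute FIRST(B), examine every production with B on the left-hand side, reading each right-hand side left to right until a non-nullable symbol is reached.

FIRST sets of the other non-terminals involved (by the same procedure, iterated to a fixed point):
  FIRST(A) = { 'y', ε }

From B → A:
  - A is a non-terminal: add FIRST(A) \ {ε} = { 'y' }
    A is nullable and nothing follows, so the whole right-hand side can vanish: ε ∈ FIRST(B)
From B → ε:
  - ε-production, so ε ∈ FIRST(B)
From B → A y:
  - A is a non-terminal: add FIRST(A) \ {ε} = { 'y' }
    A is nullable, so continue to the next symbol
  - y is a terminal: add 'y' and stop

Collecting: FIRST(B) = { 'y', ε }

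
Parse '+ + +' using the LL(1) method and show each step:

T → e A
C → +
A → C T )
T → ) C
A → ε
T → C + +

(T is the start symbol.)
LL(1) parsing maintains a stack (initially the start symbol over $) and the input. At each step: if the stack top is a terminal, match it against the current input token; if it is a non-terminal N, replace it with the RHS of M[N, lookahead] (the unique production whose predict set contains the lookahead).

Stack is shown with the top on the left.

Stack    Input    Action
------------------------
T $      + + + $  output T → C + +
C + + $  + + + $  output C → +
+ + + $  + + + $  match '+'
+ + $    + + $    match '+'
+ $      + $      match '+'
$        $        accept

The string is accepted.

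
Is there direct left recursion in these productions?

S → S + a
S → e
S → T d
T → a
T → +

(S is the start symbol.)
S → S + a: LEFT RECURSIVE (starts with S)
S → e: starts with e
S → T d: starts with T
T → a: starts with a
T → +: starts with '+'

The grammar has direct left recursion on: S.

Answer: Yes, S is left-recursive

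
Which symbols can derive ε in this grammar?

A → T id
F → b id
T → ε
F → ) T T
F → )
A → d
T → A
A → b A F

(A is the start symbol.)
A non-terminal is nullable if it can derive ε (the empty string): either it has an ε-production, or it has a production whose right-hand side consists entirely of nullable non-terminals.

ε-productions: T → ε
So T is immediately nullable.
No further non-terminal can be added: every production for the remaining non-terminals contains a terminal or a non-nullable non-terminal.
Nullable = { 'T' }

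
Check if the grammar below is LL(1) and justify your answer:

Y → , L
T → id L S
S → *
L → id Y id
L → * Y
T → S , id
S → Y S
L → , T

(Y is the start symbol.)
A grammar is LL(1) if for each non-terminal N with multiple productions, the predict sets of those productions are pairwise disjoint, where PREDICT(N → α) = (FIRST(α) \ {ε}) ∪ (FOLLOW(N) if α ⇒* ε).

Relevant sets:
  FIRST(S) = { '*', ',' }
  FIRST(Y) = { ',' }

For T:
  PREDICT(T → id L S) = { 'id' }
  PREDICT(T → S ',' id) = { '*', ',' }
For S:
  PREDICT(S → '*') = { '*' }
  PREDICT(S → Y S) = { ',' }
For L:
  PREDICT(L → id Y id) = { 'id' }
  PREDICT(L → '*' Y) = { '*' }
  PREDICT(L → ',' T) = { ',' }
Y has a single production, so nothing to check there.

All predict sets are disjoint. The grammar IS LL(1).

Answer: Yes, the grammar is LL(1).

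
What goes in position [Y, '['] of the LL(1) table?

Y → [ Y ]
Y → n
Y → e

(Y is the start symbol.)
To find M[Y, '['], we find productions for Y where '[' is in the predict set (PREDICT(N → α) = (FIRST(α) \ {ε}) ∪ (FOLLOW(N) if α ⇒* ε)).

Y → [ Y ]: PREDICT = { '[' }
  '[' is in predict set, so this production goes in M[Y, '[']
Y → n: PREDICT = { 'n' }
Y → e: PREDICT = { 'e' }

M[Y, '['] = Y → [ Y ]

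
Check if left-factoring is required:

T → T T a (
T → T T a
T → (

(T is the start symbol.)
Left-factoring is needed when two productions for the same non-terminal
share a common prefix on the right-hand side.

Productions for T:
  T → T T a (
  T → T T a
  T → (

Found common prefix 'T T a' in productions for T

Answer: Yes, T has productions with common prefix 'T T a'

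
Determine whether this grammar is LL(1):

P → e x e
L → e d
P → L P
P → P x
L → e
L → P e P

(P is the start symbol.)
No. Predict set conflict for P: { 'e' }

Relevant sets:
  FIRST(L) = { 'e' }
  FIRST(P) = { 'e' }

For P:
  PREDICT(P → e x e) = { 'e' }
  PREDICT(P → L P) = { 'e' }
  PREDICT(P → P x) = { 'e' }
For L:
  PREDICT(L → e d) = { 'e' }
  PREDICT(L → e) = { 'e' }
  PREDICT(L → P e P) = { 'e' }

Conflict found: Predict set conflict for P: { 'e' }
The grammar is NOT LL(1).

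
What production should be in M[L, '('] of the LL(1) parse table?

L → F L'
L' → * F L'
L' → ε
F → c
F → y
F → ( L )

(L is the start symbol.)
L → F L'

To find M[L, '('], we find productions for L where '(' is in the predict set (PREDICT(N → α) = (FIRST(α) \ {ε}) ∪ (FOLLOW(N) if α ⇒* ε)).

Relevant sets:
  FIRST(F) = { '(', 'c', 'y' }

L → F L': PREDICT = { '(', 'c', 'y' }
  '(' is in predict set, so this production goes in M[L, '(']

M[L, '('] = L → F L'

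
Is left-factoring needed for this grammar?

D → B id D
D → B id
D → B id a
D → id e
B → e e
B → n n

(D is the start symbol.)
Yes, D has productions with common prefix 'B id'

Left-factoring is needed when two productions for the same non-terminal
share a common prefix on the right-hand side.

Productions for D:
  D → B id D
  D → B id
  D → B id a
  D → id e
Productions for B:
  B → e e
  B → n n

Found common prefix 'B id' in productions for D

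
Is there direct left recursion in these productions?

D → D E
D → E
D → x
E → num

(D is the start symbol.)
Direct left recursion occurs when N → N α for some non-terminal N (the right-hand side begins with the left-hand side itself).

D → D E: LEFT RECURSIVE (starts with D)
D → E: starts with E
D → x: starts with x
E → num: starts with num

The grammar has direct left recursion on: D.

Answer: Yes, D is left-recursive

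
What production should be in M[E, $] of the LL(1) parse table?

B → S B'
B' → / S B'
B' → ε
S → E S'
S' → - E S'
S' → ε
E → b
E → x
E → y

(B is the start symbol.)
Empty (error entry)

To find M[E, $], we find productions for E where $ is in the predict set (PREDICT(N → α) = (FIRST(α) \ {ε}) ∪ (FOLLOW(N) if α ⇒* ε)).

E → b: PREDICT = { 'b' }
E → x: PREDICT = { 'x' }
E → y: PREDICT = { 'y' }

M[E, $] is empty (no production applies)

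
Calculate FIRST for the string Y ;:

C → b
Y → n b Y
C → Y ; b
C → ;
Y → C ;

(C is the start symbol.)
{ ';', 'b', 'n' }

FIRST sets of the non-terminals involved (from the grammar, by fixed-point iteration):
  FIRST(Y) = { ';', 'b', 'n' }

To compute FIRST(Y ;), process the symbols left to right:
Symbol Y is a non-terminal. Add FIRST(Y) \ {ε} = { ';', 'b', 'n' }
Y is not nullable (ε ∉ FIRST(Y)), so stop here.
FIRST(Y ;) = { ';', 'b', 'n' }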